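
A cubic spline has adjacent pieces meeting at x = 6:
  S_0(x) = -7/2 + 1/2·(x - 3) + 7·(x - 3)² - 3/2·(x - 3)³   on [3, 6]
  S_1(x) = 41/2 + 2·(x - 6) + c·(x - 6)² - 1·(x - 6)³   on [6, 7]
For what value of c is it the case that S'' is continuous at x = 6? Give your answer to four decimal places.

S_0''(x) = 14 - 9·(x - 3), so S_0''(6) = -13. On the right, S_1''(6) = 2c, so c = -13/2.

-6.5000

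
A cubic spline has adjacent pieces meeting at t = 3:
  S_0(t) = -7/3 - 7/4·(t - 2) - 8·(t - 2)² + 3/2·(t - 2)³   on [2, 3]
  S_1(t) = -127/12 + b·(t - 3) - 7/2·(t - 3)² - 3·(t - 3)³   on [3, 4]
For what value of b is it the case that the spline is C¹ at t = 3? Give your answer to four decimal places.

S_0'(t) = -7/4 - 16·(t - 2) + 9/2·(t - 2)², so S_0'(3) = -53/4. On the right, S_1'(3) = b, so b = -53/4.

-13.2500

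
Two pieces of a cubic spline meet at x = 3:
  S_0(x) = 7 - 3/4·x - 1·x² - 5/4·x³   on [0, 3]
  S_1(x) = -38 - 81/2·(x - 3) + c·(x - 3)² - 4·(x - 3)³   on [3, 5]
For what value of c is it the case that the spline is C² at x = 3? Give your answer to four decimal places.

S_0''(x) = -2 - 15/2·x, so S_0''(3) = -49/2. On the right, S_1''(3) = 2c, so c = -49/4.

-12.2500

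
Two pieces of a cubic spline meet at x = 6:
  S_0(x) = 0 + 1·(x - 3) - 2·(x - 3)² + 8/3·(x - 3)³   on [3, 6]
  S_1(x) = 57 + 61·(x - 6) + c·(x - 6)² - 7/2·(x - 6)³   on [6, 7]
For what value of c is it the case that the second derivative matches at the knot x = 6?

S_0''(x) = -4 + 16·(x - 3), so S_0''(6) = 44. On the right, S_1''(6) = 2c, so c = 22.

22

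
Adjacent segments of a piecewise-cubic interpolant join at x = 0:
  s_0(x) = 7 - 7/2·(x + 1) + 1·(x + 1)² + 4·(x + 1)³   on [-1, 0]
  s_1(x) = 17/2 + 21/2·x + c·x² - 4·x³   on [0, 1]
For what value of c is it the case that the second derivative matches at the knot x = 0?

13

s_0''(x) = 2 + 24·(x + 1), so s_0''(0) = 26. On the right, s_1''(0) = 2c, so c = 13.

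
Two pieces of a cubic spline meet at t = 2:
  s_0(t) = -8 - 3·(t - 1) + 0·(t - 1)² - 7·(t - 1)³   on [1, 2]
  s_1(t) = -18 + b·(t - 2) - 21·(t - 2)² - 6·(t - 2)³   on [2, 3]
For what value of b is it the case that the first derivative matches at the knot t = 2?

-24

s_0'(t) = -3 + 0·(t - 1) - 21·(t - 1)², so s_0'(2) = -24. On the right, s_1'(2) = b, so b = -24.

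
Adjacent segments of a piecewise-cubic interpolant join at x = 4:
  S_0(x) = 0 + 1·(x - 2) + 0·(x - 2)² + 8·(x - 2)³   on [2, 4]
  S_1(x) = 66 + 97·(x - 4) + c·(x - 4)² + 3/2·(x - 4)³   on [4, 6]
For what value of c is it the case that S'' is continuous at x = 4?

S_0''(x) = 0 + 48·(x - 2), so S_0''(4) = 96. On the right, S_1''(4) = 2c, so c = 48.

48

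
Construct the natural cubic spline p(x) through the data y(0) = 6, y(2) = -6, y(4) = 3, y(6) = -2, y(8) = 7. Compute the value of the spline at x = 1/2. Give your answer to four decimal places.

With M_i denoting the second derivative at x_i, h_i = 2, 2, 2, 2, and Δ_i = (y_(i+1) − y_i)/h_i = -6, 9/2, -5/2, 9/2:
  2·M_0 + 8·M_1 + 2·M_2 = 6(Δ_1 - Δ_0) = 63
  2·M_1 + 8·M_2 + 2·M_3 = 6(Δ_2 - Δ_1) = -42
  2·M_2 + 8·M_3 + 2·M_4 = 6(Δ_3 - Δ_2) = 42
Natural end conditions: M_0 = M_4 = 0.
Solving: M_0 = 0, M_1 = 165/16, M_2 = -39/4, M_3 = 123/16, M_4 = 0.
On [0, 2], p(x) = 6 - 151/16·x + 0·x² + 55/64·x³.
With x = 1/2: p(1/2) = 711/512.

1.3887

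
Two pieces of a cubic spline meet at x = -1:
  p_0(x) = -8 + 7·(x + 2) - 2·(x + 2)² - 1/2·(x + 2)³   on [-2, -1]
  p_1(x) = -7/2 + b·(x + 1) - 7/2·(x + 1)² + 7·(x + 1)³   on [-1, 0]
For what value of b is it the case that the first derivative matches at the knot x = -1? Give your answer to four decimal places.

p_0'(x) = 7 - 4·(x + 2) - 3/2·(x + 2)², so p_0'(-1) = 3/2. On the right, p_1'(-1) = b, so b = 3/2.

1.5000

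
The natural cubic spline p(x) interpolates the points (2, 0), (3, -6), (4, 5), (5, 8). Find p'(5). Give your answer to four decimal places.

-0.2667

Put m_i = p'' at the i-th knot. Here h = (1, 1, 1) and Δ = (-6, 11, 3), so the interior equations h_(i-1)·m_(i-1) + 2(h_(i-1)+h_i)·m_i + h_i·m_(i+1) = 6(Δ_i − Δ_(i-1)) read
  1·m_0 + 4·m_1 + 1·m_2 = 6(Δ_1 - Δ_0) = 102
  1·m_1 + 4·m_2 + 1·m_3 = 6(Δ_2 - Δ_1) = -48
Natural end conditions: m_0 = m_3 = 0.
Solving: m_0 = 0, m_1 = 152/5, m_2 = -98/5, m_3 = 0.
On [4, 5], p'(x) = b_2 + 2c_2·(x - 4) + 3d_2·(x - 4)² with b_2 = Δ_2 - h_2(2m_2 + m_3)/6 = 143/15, c_2 = m_2/2 = -49/5, d_2 = (m_3 - m_2)/(6h_2) = 49/15. So p'(5) = -4/15.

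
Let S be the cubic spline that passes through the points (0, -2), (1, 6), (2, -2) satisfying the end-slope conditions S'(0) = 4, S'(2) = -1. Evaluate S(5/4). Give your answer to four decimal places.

With m_i denoting the second derivative at x_i, h_i = 1, 1, and Δ_i = (y_(i+1) − y_i)/h_i = 8, -8:
  1·m_0 + 4·m_1 + 1·m_2 = 6(Δ_1 - Δ_0) = -96
Clamped end conditions give two more equations: 2h_0·m_0 + h_0·m_1 = 6(Δ_0 - S'(0)) = 24 and h_1·m_1 + 2h_1·m_2 = 6(S'(2) - Δ_1) = 42.
Solving: m_0 = 67/2, m_1 = -43, m_2 = 85/2.
On [1, 2], S(x) = 6 - 3/4·(x - 1) - 43/2·(x - 1)² + 57/4·(x - 1)³.
With (x - 1) = 1/4: S(5/4) = 1201/256.

4.6914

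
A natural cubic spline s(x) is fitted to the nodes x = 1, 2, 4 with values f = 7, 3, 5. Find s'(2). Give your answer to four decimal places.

-2.3333

Put M_i = s'' at the i-th knot. Here h = (1, 2) and Δ = (-4, 1), so the interior equations h_(i-1)·M_(i-1) + 2(h_(i-1)+h_i)·M_i + h_i·M_(i+1) = 6(Δ_i − Δ_(i-1)) read
  1·M_0 + 6·M_1 + 2·M_2 = 6(Δ_1 - Δ_0) = 30
Natural end conditions: M_0 = M_2 = 0.
Solving the tridiagonal system: M_0 = 0, M_1 = 5, M_2 = 0.
On [2, 4], s'(x) = b_1 + 2c_1·(x - 2) + 3d_1·(x - 2)² with b_1 = Δ_1 - h_1(2M_1 + M_2)/6 = -7/3, c_1 = M_1/2 = 5/2, d_1 = (M_2 - M_1)/(6h_1) = -5/12. So s'(2) = -7/3.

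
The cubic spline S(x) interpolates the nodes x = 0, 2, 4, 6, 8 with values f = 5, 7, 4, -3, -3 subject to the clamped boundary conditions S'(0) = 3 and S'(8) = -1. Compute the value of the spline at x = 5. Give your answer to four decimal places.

With M_i denoting the second derivative at x_i, h_i = 2, 2, 2, 2, and Δ_i = (y_(i+1) − y_i)/h_i = 1, -3/2, -7/2, 0:
  2·M_0 + 8·M_1 + 2·M_2 = 6(Δ_1 - Δ_0) = -15
  2·M_1 + 8·M_2 + 2·M_3 = 6(Δ_2 - Δ_1) = -12
  2·M_2 + 8·M_3 + 2·M_4 = 6(Δ_3 - Δ_2) = 21
Clamped end conditions give two more equations: 2h_0·M_0 + h_0·M_1 = 6(Δ_0 - S'(0)) = -12 and h_3·M_3 + 2h_3·M_4 = 6(S'(8) - Δ_3) = -6.
Hence M_0 = -151/56, M_1 = -17/28, M_2 = -19/8, M_3 = 115/28, M_4 = -199/56.
On [4, 6], S(x) = 4 - 23/7·(x - 4) - 19/16·(x - 4)² + 121/224·(x - 4)³.
With (x - 4) = 1: S(5) = 15/224.

0.0670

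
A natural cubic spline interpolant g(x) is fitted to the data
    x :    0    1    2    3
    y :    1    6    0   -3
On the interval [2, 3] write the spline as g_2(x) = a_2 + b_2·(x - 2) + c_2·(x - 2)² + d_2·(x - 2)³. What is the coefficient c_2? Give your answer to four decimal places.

Write M_i for g''(x_i). With h_i = 1, 1, 1 and divided differences Δ_i = 5, -6, -3, the continuity of g' gives the tridiagonal system
  1·M_0 + 4·M_1 + 1·M_2 = 6(Δ_1 - Δ_0) = -66
  1·M_1 + 4·M_2 + 1·M_3 = 6(Δ_2 - Δ_1) = 18
Natural end conditions: M_0 = M_3 = 0.
Solving the tridiagonal system: M_0 = 0, M_1 = -94/5, M_2 = 46/5, M_3 = 0.
On [2, 3], with g_2(x) = a_2 + b_2·(x - 2) + c_2·(x - 2)² + d_2·(x - 2)³: c_2 = M_2/2 = 23/5, d_2 = (M_3 - M_2)/(6h_2) = -23/15, b_2 = Δ_2 - h_2(2M_2 + M_3)/6 = -91/15.

4.6000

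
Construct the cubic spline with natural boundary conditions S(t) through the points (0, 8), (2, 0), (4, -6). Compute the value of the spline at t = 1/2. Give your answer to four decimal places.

Put σ_i = S'' at the i-th knot. Here h = (2, 2) and Δ = (-4, -3), so the interior equations h_(i-1)·σ_(i-1) + 2(h_(i-1)+h_i)·σ_i + h_i·σ_(i+1) = 6(Δ_i − Δ_(i-1)) read
  2·σ_0 + 8·σ_1 + 2·σ_2 = 6(Δ_1 - Δ_0) = 6
Natural end conditions: σ_0 = σ_2 = 0.
Forward elimination and back-substitution give σ_0 = 0, σ_1 = 3/4, σ_2 = 0.
On [0, 2], S(t) = 8 - 17/4·t + 0·t² + 1/16·t³.
With t = 1/2: S(1/2) = 753/128.

5.8828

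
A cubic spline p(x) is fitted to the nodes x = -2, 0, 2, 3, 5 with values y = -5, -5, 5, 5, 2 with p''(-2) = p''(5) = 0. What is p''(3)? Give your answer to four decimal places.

-0.3750

Put m_i = p'' at the i-th knot. Here h = (2, 2, 1, 2) and Δ = (0, 5, 0, -3/2), so the interior equations h_(i-1)·m_(i-1) + 2(h_(i-1)+h_i)·m_i + h_i·m_(i+1) = 6(Δ_i − Δ_(i-1)) read
  2·m_0 + 8·m_1 + 2·m_2 = 6(Δ_1 - Δ_0) = 30
  2·m_1 + 6·m_2 + 1·m_3 = 6(Δ_2 - Δ_1) = -30
  1·m_2 + 6·m_3 + 2·m_4 = 6(Δ_3 - Δ_2) = -9
Natural end conditions: m_0 = m_4 = 0.
Solving the tridiagonal system: m_0 = 0, m_1 = 87/16, m_2 = -27/4, m_3 = -3/8, m_4 = 0.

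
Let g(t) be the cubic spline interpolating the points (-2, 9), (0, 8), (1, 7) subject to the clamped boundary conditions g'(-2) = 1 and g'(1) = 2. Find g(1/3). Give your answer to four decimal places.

Write σ_i for g''(x_i). With h_i = 2, 1 and divided differences Δ_i = -1/2, -1, the continuity of g' gives the tridiagonal system
  2·σ_0 + 6·σ_1 + 1·σ_2 = 6(Δ_1 - Δ_0) = -3
Clamped end conditions give two more equations: 2h_0·σ_0 + h_0·σ_1 = 6(Δ_0 - g'(-2)) = -9 and h_1·σ_1 + 2h_1·σ_2 = 6(g'(1) - Δ_1) = 18.
Hence σ_0 = -17/12, σ_1 = -5/3, σ_2 = 59/6.
On [0, 1], g(t) = 8 - 25/12·t - 5/6·t² + 23/12·t³.
With t = 1/3: g(1/3) = 590/81.

7.2840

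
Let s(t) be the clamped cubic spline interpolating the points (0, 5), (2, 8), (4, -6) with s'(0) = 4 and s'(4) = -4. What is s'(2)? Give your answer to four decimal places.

Write σ_i for s''(x_i). With h_i = 2, 2 and divided differences Δ_i = 3/2, -7, the continuity of s' gives the tridiagonal system
  2·σ_0 + 8·σ_1 + 2·σ_2 = 6(Δ_1 - Δ_0) = -51
Clamped end conditions give two more equations: 2h_0·σ_0 + h_0·σ_1 = 6(Δ_0 - s'(0)) = -15 and h_1·σ_1 + 2h_1·σ_2 = 6(s'(4) - Δ_1) = 18.
Solving: σ_0 = 5/8, σ_1 = -35/4, σ_2 = 71/8.
On [2, 4], s'(t) = b_1 + 2c_1·(t - 2) + 3d_1·(t - 2)² with b_1 = Δ_1 - h_1(2σ_1 + σ_2)/6 = -33/8, c_1 = σ_1/2 = -35/8, d_1 = (σ_2 - σ_1)/(6h_1) = 47/32. So s'(2) = -33/8.

-4.1250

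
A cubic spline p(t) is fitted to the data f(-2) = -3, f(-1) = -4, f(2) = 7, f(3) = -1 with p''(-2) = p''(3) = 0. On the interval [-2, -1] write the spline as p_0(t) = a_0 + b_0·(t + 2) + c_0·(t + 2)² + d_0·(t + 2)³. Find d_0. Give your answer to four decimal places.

1.3152

Put M_i = p'' at the i-th knot. Here h = (1, 3, 1) and Δ = (-1, 11/3, -8), so the interior equations h_(i-1)·M_(i-1) + 2(h_(i-1)+h_i)·M_i + h_i·M_(i+1) = 6(Δ_i − Δ_(i-1)) read
  1·M_0 + 8·M_1 + 3·M_2 = 6(Δ_1 - Δ_0) = 28
  3·M_1 + 8·M_2 + 1·M_3 = 6(Δ_2 - Δ_1) = -70
Natural end conditions: M_0 = M_3 = 0.
Solving: M_0 = 0, M_1 = 434/55, M_2 = -644/55, M_3 = 0.
On [-2, -1], with p_0(t) = a_0 + b_0·(t + 2) + c_0·(t + 2)² + d_0·(t + 2)³: c_0 = M_0/2 = 0, d_0 = (M_1 - M_0)/(6h_0) = 217/165, b_0 = Δ_0 - h_0(2M_0 + M_1)/6 = -382/165.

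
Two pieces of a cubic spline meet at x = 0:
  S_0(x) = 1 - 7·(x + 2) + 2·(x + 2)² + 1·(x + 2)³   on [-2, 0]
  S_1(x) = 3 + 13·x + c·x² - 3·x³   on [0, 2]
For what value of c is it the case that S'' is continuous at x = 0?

S_0''(x) = 4 + 6·(x + 2), so S_0''(0) = 16. On the right, S_1''(0) = 2c, so c = 8.

8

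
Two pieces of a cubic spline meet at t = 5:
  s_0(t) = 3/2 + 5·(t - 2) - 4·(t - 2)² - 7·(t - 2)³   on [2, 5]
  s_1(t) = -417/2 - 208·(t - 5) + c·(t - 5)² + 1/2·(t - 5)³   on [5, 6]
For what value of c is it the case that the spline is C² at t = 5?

-67

s_0''(t) = -8 - 42·(t - 2), so s_0''(5) = -134. On the right, s_1''(5) = 2c, so c = -67.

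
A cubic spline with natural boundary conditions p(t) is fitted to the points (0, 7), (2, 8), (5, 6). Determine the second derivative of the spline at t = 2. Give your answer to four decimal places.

Write M_i for p''(x_i). With h_i = 2, 3 and divided differences Δ_i = 1/2, -2/3, the continuity of p' gives the tridiagonal system
  2·M_0 + 10·M_1 + 3·M_2 = 6(Δ_1 - Δ_0) = -7
Natural end conditions: M_0 = M_2 = 0.
Forward elimination and back-substitution give M_0 = 0, M_1 = -7/10, M_2 = 0.

-0.7000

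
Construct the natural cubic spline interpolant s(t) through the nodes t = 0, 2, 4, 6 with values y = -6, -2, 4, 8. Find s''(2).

With M_i denoting the second derivative at x_i, h_i = 2, 2, 2, and Δ_i = (y_(i+1) − y_i)/h_i = 2, 3, 2:
  2·M_0 + 8·M_1 + 2·M_2 = 6(Δ_1 - Δ_0) = 6
  2·M_1 + 8·M_2 + 2·M_3 = 6(Δ_2 - Δ_1) = -6
Natural end conditions: M_0 = M_3 = 0.
Solving: M_0 = 0, M_1 = 1, M_2 = -1, M_3 = 0.

1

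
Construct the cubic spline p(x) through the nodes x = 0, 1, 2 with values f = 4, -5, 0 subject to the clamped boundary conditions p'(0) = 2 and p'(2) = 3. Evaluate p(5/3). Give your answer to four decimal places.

-2.0556

Put m_i = p'' at the i-th knot. Here h = (1, 1) and Δ = (-9, 5), so the interior equations h_(i-1)·m_(i-1) + 2(h_(i-1)+h_i)·m_i + h_i·m_(i+1) = 6(Δ_i − Δ_(i-1)) read
  1·m_0 + 4·m_1 + 1·m_2 = 6(Δ_1 - Δ_0) = 84
Clamped end conditions give two more equations: 2h_0·m_0 + h_0·m_1 = 6(Δ_0 - p'(0)) = -66 and h_1·m_1 + 2h_1·m_2 = 6(p'(2) - Δ_1) = -12.
Forward elimination and back-substitution give m_0 = -107/2, m_1 = 41, m_2 = -53/2.
On [1, 2], p(x) = -5 - 17/4·(x - 1) + 41/2·(x - 1)² - 45/4·(x - 1)³.
With (x - 1) = 2/3: p(5/3) = -37/18.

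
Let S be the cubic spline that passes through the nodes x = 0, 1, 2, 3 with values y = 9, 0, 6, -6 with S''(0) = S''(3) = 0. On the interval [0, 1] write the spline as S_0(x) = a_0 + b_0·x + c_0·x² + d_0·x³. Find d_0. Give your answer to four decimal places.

Put m_i = S'' at the i-th knot. Here h = (1, 1, 1) and Δ = (-9, 6, -12), so the interior equations h_(i-1)·m_(i-1) + 2(h_(i-1)+h_i)·m_i + h_i·m_(i+1) = 6(Δ_i − Δ_(i-1)) read
  1·m_0 + 4·m_1 + 1·m_2 = 6(Δ_1 - Δ_0) = 90
  1·m_1 + 4·m_2 + 1·m_3 = 6(Δ_2 - Δ_1) = -108
Natural end conditions: m_0 = m_3 = 0.
Hence m_0 = 0, m_1 = 156/5, m_2 = -174/5, m_3 = 0.
On [0, 1], with S_0(x) = a_0 + b_0·x + c_0·x² + d_0·x³: c_0 = m_0/2 = 0, d_0 = (m_1 - m_0)/(6h_0) = 26/5, b_0 = Δ_0 - h_0(2m_0 + m_1)/6 = -71/5.

5.2000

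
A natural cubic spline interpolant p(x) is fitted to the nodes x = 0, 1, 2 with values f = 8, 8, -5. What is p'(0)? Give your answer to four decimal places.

3.2500

Let σ_i = p''(x_i). Step sizes h_i = 1, 1; slopes of the chords Δ_i = (y_(i+1) - y_i)/h_i = 0, -13.
  1·σ_0 + 4·σ_1 + 1·σ_2 = 6(Δ_1 - Δ_0) = -78
Natural end conditions: σ_0 = σ_2 = 0.
Solving the tridiagonal system: σ_0 = 0, σ_1 = -39/2, σ_2 = 0.
On [0, 1], p'(x) = b_0 + 2c_0·x + 3d_0·x² with b_0 = Δ_0 - h_0(2σ_0 + σ_1)/6 = 13/4, c_0 = σ_0/2 = 0, d_0 = (σ_1 - σ_0)/(6h_0) = -13/4. So p'(0) = 13/4.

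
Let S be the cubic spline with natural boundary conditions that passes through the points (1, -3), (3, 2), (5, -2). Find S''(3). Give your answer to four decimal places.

With M_i denoting the second derivative at x_i, h_i = 2, 2, and Δ_i = (y_(i+1) − y_i)/h_i = 5/2, -2:
  2·M_0 + 8·M_1 + 2·M_2 = 6(Δ_1 - Δ_0) = -27
Natural end conditions: M_0 = M_2 = 0.
Hence M_0 = 0, M_1 = -27/8, M_2 = 0.

-3.3750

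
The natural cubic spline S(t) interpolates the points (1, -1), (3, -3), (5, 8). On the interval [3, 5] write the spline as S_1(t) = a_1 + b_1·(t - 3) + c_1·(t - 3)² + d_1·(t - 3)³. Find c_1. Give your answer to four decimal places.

2.4375

Put σ_i = S'' at the i-th knot. Here h = (2, 2) and Δ = (-1, 11/2), so the interior equations h_(i-1)·σ_(i-1) + 2(h_(i-1)+h_i)·σ_i + h_i·σ_(i+1) = 6(Δ_i − Δ_(i-1)) read
  2·σ_0 + 8·σ_1 + 2·σ_2 = 6(Δ_1 - Δ_0) = 39
Natural end conditions: σ_0 = σ_2 = 0.
Solving the tridiagonal system: σ_0 = 0, σ_1 = 39/8, σ_2 = 0.
On [3, 5], with S_1(t) = a_1 + b_1·(t - 3) + c_1·(t - 3)² + d_1·(t - 3)³: c_1 = σ_1/2 = 39/16, d_1 = (σ_2 - σ_1)/(6h_1) = -13/32, b_1 = Δ_1 - h_1(2σ_1 + σ_2)/6 = 9/4.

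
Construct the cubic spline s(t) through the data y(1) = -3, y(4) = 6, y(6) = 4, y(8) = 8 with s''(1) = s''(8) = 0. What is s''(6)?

Put m_i = s'' at the i-th knot. Here h = (3, 2, 2) and Δ = (3, -1, 2), so the interior equations h_(i-1)·m_(i-1) + 2(h_(i-1)+h_i)·m_i + h_i·m_(i+1) = 6(Δ_i − Δ_(i-1)) read
  3·m_0 + 10·m_1 + 2·m_2 = 6(Δ_1 - Δ_0) = -24
  2·m_1 + 8·m_2 + 2·m_3 = 6(Δ_2 - Δ_1) = 18
Natural end conditions: m_0 = m_3 = 0.
Forward elimination and back-substitution give m_0 = 0, m_1 = -3, m_2 = 3, m_3 = 0.

3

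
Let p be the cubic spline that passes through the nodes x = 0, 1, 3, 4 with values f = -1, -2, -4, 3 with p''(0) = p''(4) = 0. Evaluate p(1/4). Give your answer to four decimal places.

-1.1328

With M_i denoting the second derivative at x_i, h_i = 1, 2, 1, and Δ_i = (y_(i+1) − y_i)/h_i = -1, -1, 7:
  1·M_0 + 6·M_1 + 2·M_2 = 6(Δ_1 - Δ_0) = 0
  2·M_1 + 6·M_2 + 1·M_3 = 6(Δ_2 - Δ_1) = 48
Natural end conditions: M_0 = M_3 = 0.
Hence M_0 = 0, M_1 = -3, M_2 = 9, M_3 = 0.
On [0, 1], p(x) = -1 - 1/2·x + 0·x² - 1/2·x³.
With x = 1/4: p(1/4) = -145/128.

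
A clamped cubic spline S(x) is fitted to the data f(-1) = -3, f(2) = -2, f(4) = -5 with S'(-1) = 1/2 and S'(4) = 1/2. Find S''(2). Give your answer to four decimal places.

Write M_i for S''(x_i). With h_i = 3, 2 and divided differences Δ_i = 1/3, -3/2, the continuity of S' gives the tridiagonal system
  3·M_0 + 10·M_1 + 2·M_2 = 6(Δ_1 - Δ_0) = -11
Clamped end conditions give two more equations: 2h_0·M_0 + h_0·M_1 = 6(Δ_0 - S'(-1)) = -1 and h_1·M_1 + 2h_1·M_2 = 6(S'(4) - Δ_1) = 12.
Hence M_0 = 14/15, M_1 = -11/5, M_2 = 41/10.

-2.2000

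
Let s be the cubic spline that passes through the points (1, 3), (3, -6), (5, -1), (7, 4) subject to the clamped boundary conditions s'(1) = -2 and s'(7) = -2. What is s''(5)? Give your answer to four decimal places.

Let M_i = s''(x_i). Step sizes h_i = 2, 2, 2; slopes of the chords Δ_i = (y_(i+1) - y_i)/h_i = -9/2, 5/2, 5/2.
  2·M_0 + 8·M_1 + 2·M_2 = 6(Δ_1 - Δ_0) = 42
  2·M_1 + 8·M_2 + 2·M_3 = 6(Δ_2 - Δ_1) = 0
Clamped end conditions give two more equations: 2h_0·M_0 + h_0·M_1 = 6(Δ_0 - s'(1)) = -15 and h_2·M_2 + 2h_2·M_3 = 6(s'(7) - Δ_2) = -27.
Forward elimination and back-substitution give M_0 = -73/10, M_1 = 71/10, M_2 = -1/10, M_3 = -67/10.

-0.1000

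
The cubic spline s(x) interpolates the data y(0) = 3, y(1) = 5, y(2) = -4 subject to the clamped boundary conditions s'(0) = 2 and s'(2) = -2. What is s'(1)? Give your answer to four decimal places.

-5.2500

With m_i denoting the second derivative at x_i, h_i = 1, 1, and Δ_i = (y_(i+1) − y_i)/h_i = 2, -9:
  1·m_0 + 4·m_1 + 1·m_2 = 6(Δ_1 - Δ_0) = -66
Clamped end conditions give two more equations: 2h_0·m_0 + h_0·m_1 = 6(Δ_0 - s'(0)) = 0 and h_1·m_1 + 2h_1·m_2 = 6(s'(2) - Δ_1) = 42.
Solving: m_0 = 29/2, m_1 = -29, m_2 = 71/2.
On [1, 2], s'(x) = b_1 + 2c_1·(x - 1) + 3d_1·(x - 1)² with b_1 = Δ_1 - h_1(2m_1 + m_2)/6 = -21/4, c_1 = m_1/2 = -29/2, d_1 = (m_2 - m_1)/(6h_1) = 43/4. So s'(1) = -21/4.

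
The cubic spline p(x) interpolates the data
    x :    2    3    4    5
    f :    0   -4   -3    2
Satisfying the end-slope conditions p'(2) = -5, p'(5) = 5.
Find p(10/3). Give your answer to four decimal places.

Write M_i for p''(x_i). With h_i = 1, 1, 1 and divided differences Δ_i = -4, 1, 5, the continuity of p' gives the tridiagonal system
  1·M_0 + 4·M_1 + 1·M_2 = 6(Δ_1 - Δ_0) = 30
  1·M_1 + 4·M_2 + 1·M_3 = 6(Δ_2 - Δ_1) = 24
Clamped end conditions give two more equations: 2h_0·M_0 + h_0·M_1 = 6(Δ_0 - p'(2)) = 6 and h_2·M_2 + 2h_2·M_3 = 6(p'(5) - Δ_2) = 0.
Hence M_0 = -2/15, M_1 = 94/15, M_2 = 76/15, M_3 = -38/15.
On [3, 4], p(x) = -4 - 29/15·(x - 3) + 47/15·(x - 3)² - 1/5·(x - 3)³.
With (x - 3) = 1/3: p(10/3) = -581/135.

-4.3037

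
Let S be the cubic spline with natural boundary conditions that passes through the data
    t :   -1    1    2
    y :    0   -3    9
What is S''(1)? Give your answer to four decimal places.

13.5000

Write σ_i for S''(x_i). With h_i = 2, 1 and divided differences Δ_i = -3/2, 12, the continuity of S' gives the tridiagonal system
  2·σ_0 + 6·σ_1 + 1·σ_2 = 6(Δ_1 - Δ_0) = 81
Natural end conditions: σ_0 = σ_2 = 0.
Solving the tridiagonal system: σ_0 = 0, σ_1 = 27/2, σ_2 = 0.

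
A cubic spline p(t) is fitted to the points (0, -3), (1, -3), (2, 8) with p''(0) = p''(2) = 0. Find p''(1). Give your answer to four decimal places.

Put m_i = p'' at the i-th knot. Here h = (1, 1) and Δ = (0, 11), so the interior equations h_(i-1)·m_(i-1) + 2(h_(i-1)+h_i)·m_i + h_i·m_(i+1) = 6(Δ_i − Δ_(i-1)) read
  1·m_0 + 4·m_1 + 1·m_2 = 6(Δ_1 - Δ_0) = 66
Natural end conditions: m_0 = m_2 = 0.
Hence m_0 = 0, m_1 = 33/2, m_2 = 0.

16.5000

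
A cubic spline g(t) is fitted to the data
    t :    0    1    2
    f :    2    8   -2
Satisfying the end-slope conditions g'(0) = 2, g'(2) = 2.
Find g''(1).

Write M_i for g''(x_i). With h_i = 1, 1 and divided differences Δ_i = 6, -10, the continuity of g' gives the tridiagonal system
  1·M_0 + 4·M_1 + 1·M_2 = 6(Δ_1 - Δ_0) = -96
Clamped end conditions give two more equations: 2h_0·M_0 + h_0·M_1 = 6(Δ_0 - g'(0)) = 24 and h_1·M_1 + 2h_1·M_2 = 6(g'(2) - Δ_1) = 72.
Forward elimination and back-substitution give M_0 = 36, M_1 = -48, M_2 = 60.

-48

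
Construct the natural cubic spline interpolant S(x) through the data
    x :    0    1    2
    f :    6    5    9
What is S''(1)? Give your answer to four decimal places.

Let σ_i = S''(x_i). Step sizes h_i = 1, 1; slopes of the chords Δ_i = (y_(i+1) - y_i)/h_i = -1, 4.
  1·σ_0 + 4·σ_1 + 1·σ_2 = 6(Δ_1 - Δ_0) = 30
Natural end conditions: σ_0 = σ_2 = 0.
Hence σ_0 = 0, σ_1 = 15/2, σ_2 = 0.

7.5000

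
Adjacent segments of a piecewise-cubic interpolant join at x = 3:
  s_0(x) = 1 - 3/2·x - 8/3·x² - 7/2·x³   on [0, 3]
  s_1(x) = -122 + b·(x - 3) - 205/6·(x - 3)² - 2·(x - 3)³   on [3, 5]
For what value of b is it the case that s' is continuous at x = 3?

-112

s_0'(x) = -3/2 - 16/3·x - 21/2·x², so s_0'(3) = -112. On the right, s_1'(3) = b, so b = -112.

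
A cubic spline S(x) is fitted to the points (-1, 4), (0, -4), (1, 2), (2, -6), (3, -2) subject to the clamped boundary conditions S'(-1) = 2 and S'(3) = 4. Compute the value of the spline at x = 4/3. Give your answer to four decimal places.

Write σ_i for S''(x_i). With h_i = 1, 1, 1, 1 and divided differences Δ_i = -8, 6, -8, 4, the continuity of S' gives the tridiagonal system
  1·σ_0 + 4·σ_1 + 1·σ_2 = 6(Δ_1 - Δ_0) = 84
  1·σ_1 + 4·σ_2 + 1·σ_3 = 6(Δ_2 - Δ_1) = -84
  1·σ_2 + 4·σ_3 + 1·σ_4 = 6(Δ_3 - Δ_2) = 72
Clamped end conditions give two more equations: 2h_0·σ_0 + h_0·σ_1 = 6(Δ_0 - S'(-1)) = -60 and h_3·σ_3 + 2h_3·σ_4 = 6(S'(3) - Δ_3) = 0.
Forward elimination and back-substitution give σ_0 = -52, σ_1 = 44, σ_2 = -40, σ_3 = 32, σ_4 = -16.
On [1, 2], S(x) = 2 + 0·(x - 1) - 20·(x - 1)² + 12·(x - 1)³.
With (x - 1) = 1/3: S(4/3) = 2/9.

0.2222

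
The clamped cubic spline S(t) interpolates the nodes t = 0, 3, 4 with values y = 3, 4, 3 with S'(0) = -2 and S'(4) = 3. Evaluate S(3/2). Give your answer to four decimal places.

3.4531

Let M_i = S''(x_i). Step sizes h_i = 3, 1; slopes of the chords Δ_i = (y_(i+1) - y_i)/h_i = 1/3, -1.
  3·M_0 + 8·M_1 + 1·M_2 = 6(Δ_1 - Δ_0) = -8
Clamped end conditions give two more equations: 2h_0·M_0 + h_0·M_1 = 6(Δ_0 - S'(0)) = 14 and h_1·M_1 + 2h_1·M_2 = 6(S'(4) - Δ_1) = 24.
Hence M_0 = 55/12, M_1 = -9/2, M_2 = 57/4.
On [0, 3], S(t) = 3 - 2·t + 55/24·t² - 109/216·t³.
With t = 3/2: S(3/2) = 221/64.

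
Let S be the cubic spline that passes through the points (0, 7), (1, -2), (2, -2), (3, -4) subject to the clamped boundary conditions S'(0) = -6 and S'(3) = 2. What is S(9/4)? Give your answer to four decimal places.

Let M_i = S''(x_i). Step sizes h_i = 1, 1, 1; slopes of the chords Δ_i = (y_(i+1) - y_i)/h_i = -9, 0, -2.
  1·M_0 + 4·M_1 + 1·M_2 = 6(Δ_1 - Δ_0) = 54
  1·M_1 + 4·M_2 + 1·M_3 = 6(Δ_2 - Δ_1) = -12
Clamped end conditions give two more equations: 2h_0·M_0 + h_0·M_1 = 6(Δ_0 - S'(0)) = -18 and h_2·M_2 + 2h_2·M_3 = 6(S'(3) - Δ_2) = 24.
Forward elimination and back-substitution give M_0 = -298/15, M_1 = 326/15, M_2 = -196/15, M_3 = 278/15.
On [2, 3], S(t) = -2 - 11/15·(t - 2) - 98/15·(t - 2)² + 79/15·(t - 2)³.
With (t - 2) = 1/4: S(9/4) = -803/320.

-2.5094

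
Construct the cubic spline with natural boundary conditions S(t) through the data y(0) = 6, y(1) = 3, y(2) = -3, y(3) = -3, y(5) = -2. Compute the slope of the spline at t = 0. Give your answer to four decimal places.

Let M_i = S''(x_i). Step sizes h_i = 1, 1, 1, 2; slopes of the chords Δ_i = (y_(i+1) - y_i)/h_i = -3, -6, 0, 1/2.
  1·M_0 + 4·M_1 + 1·M_2 = 6(Δ_1 - Δ_0) = -18
  1·M_1 + 4·M_2 + 1·M_3 = 6(Δ_2 - Δ_1) = 36
  1·M_2 + 6·M_3 + 2·M_4 = 6(Δ_3 - Δ_2) = 3
Natural end conditions: M_0 = M_4 = 0.
Hence M_0 = 0, M_1 = -627/86, M_2 = 480/43, M_3 = -117/86, M_4 = 0.
On [0, 1], S'(t) = b_0 + 2c_0·t + 3d_0·t² with b_0 = Δ_0 - h_0(2M_0 + M_1)/6 = -307/172, c_0 = M_0/2 = 0, d_0 = (M_1 - M_0)/(6h_0) = -209/172. So S'(0) = -307/172.

-1.7849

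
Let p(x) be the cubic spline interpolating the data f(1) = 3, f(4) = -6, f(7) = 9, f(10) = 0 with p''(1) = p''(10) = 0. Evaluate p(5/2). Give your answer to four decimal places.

Write M_i for p''(x_i). With h_i = 3, 3, 3 and divided differences Δ_i = -3, 5, -3, the continuity of p' gives the tridiagonal system
  3·M_0 + 12·M_1 + 3·M_2 = 6(Δ_1 - Δ_0) = 48
  3·M_1 + 12·M_2 + 3·M_3 = 6(Δ_2 - Δ_1) = -48
Natural end conditions: M_0 = M_3 = 0.
Solving the tridiagonal system: M_0 = 0, M_1 = 16/3, M_2 = -16/3, M_3 = 0.
On [1, 4], p(x) = 3 - 17/3·(x - 1) + 0·(x - 1)² + 8/27·(x - 1)³.
With (x - 1) = 3/2: p(5/2) = -9/2.

-4.5000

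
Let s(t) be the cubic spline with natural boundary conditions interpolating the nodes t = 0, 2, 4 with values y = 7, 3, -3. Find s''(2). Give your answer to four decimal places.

With M_i denoting the second derivative at x_i, h_i = 2, 2, and Δ_i = (y_(i+1) − y_i)/h_i = -2, -3:
  2·M_0 + 8·M_1 + 2·M_2 = 6(Δ_1 - Δ_0) = -6
Natural end conditions: M_0 = M_2 = 0.
Solving: M_0 = 0, M_1 = -3/4, M_2 = 0.

-0.7500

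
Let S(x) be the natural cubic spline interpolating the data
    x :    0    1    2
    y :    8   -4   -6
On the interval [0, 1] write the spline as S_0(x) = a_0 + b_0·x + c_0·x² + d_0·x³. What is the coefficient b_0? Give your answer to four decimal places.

Let σ_i = S''(x_i). Step sizes h_i = 1, 1; slopes of the chords Δ_i = (y_(i+1) - y_i)/h_i = -12, -2.
  1·σ_0 + 4·σ_1 + 1·σ_2 = 6(Δ_1 - Δ_0) = 60
Natural end conditions: σ_0 = σ_2 = 0.
Forward elimination and back-substitution give σ_0 = 0, σ_1 = 15, σ_2 = 0.
On [0, 1], with S_0(x) = a_0 + b_0·x + c_0·x² + d_0·x³: c_0 = σ_0/2 = 0, d_0 = (σ_1 - σ_0)/(6h_0) = 5/2, b_0 = Δ_0 - h_0(2σ_0 + σ_1)/6 = -29/2.

-14.5000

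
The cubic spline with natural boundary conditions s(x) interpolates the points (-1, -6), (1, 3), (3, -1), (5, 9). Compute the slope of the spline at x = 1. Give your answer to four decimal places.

With m_i denoting the second derivative at x_i, h_i = 2, 2, 2, and Δ_i = (y_(i+1) − y_i)/h_i = 9/2, -2, 5:
  2·m_0 + 8·m_1 + 2·m_2 = 6(Δ_1 - Δ_0) = -39
  2·m_1 + 8·m_2 + 2·m_3 = 6(Δ_2 - Δ_1) = 42
Natural end conditions: m_0 = m_3 = 0.
Forward elimination and back-substitution give m_0 = 0, m_1 = -33/5, m_2 = 69/10, m_3 = 0.
On [1, 3], s'(x) = b_1 + 2c_1·(x - 1) + 3d_1·(x - 1)² with b_1 = Δ_1 - h_1(2m_1 + m_2)/6 = 1/10, c_1 = m_1/2 = -33/10, d_1 = (m_2 - m_1)/(6h_1) = 9/8. So s'(1) = 1/10.

0.1000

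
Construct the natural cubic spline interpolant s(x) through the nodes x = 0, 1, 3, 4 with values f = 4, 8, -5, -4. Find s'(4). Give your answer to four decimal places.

3.0625

Put M_i = s'' at the i-th knot. Here h = (1, 2, 1) and Δ = (4, -13/2, 1), so the interior equations h_(i-1)·M_(i-1) + 2(h_(i-1)+h_i)·M_i + h_i·M_(i+1) = 6(Δ_i − Δ_(i-1)) read
  1·M_0 + 6·M_1 + 2·M_2 = 6(Δ_1 - Δ_0) = -63
  2·M_1 + 6·M_2 + 1·M_3 = 6(Δ_2 - Δ_1) = 45
Natural end conditions: M_0 = M_3 = 0.
Solving the tridiagonal system: M_0 = 0, M_1 = -117/8, M_2 = 99/8, M_3 = 0.
On [3, 4], s'(x) = b_2 + 2c_2·(x - 3) + 3d_2·(x - 3)² with b_2 = Δ_2 - h_2(2M_2 + M_3)/6 = -25/8, c_2 = M_2/2 = 99/16, d_2 = (M_3 - M_2)/(6h_2) = -33/16. So s'(4) = 49/16.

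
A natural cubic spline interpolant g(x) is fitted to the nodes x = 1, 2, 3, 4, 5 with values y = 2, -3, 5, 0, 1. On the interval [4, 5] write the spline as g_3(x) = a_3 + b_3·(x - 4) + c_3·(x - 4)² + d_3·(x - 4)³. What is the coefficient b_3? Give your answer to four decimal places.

-4.5357

Let σ_i = g''(x_i). Step sizes h_i = 1, 1, 1, 1; slopes of the chords Δ_i = (y_(i+1) - y_i)/h_i = -5, 8, -5, 1.
  1·σ_0 + 4·σ_1 + 1·σ_2 = 6(Δ_1 - Δ_0) = 78
  1·σ_1 + 4·σ_2 + 1·σ_3 = 6(Δ_2 - Δ_1) = -78
  1·σ_2 + 4·σ_3 + 1·σ_4 = 6(Δ_3 - Δ_2) = 36
Natural end conditions: σ_0 = σ_4 = 0.
Solving: σ_0 = 0, σ_1 = 759/28, σ_2 = -213/7, σ_3 = 465/28, σ_4 = 0.
On [4, 5], with g_3(x) = a_3 + b_3·(x - 4) + c_3·(x - 4)² + d_3·(x - 4)³: c_3 = σ_3/2 = 465/56, d_3 = (σ_4 - σ_3)/(6h_3) = -155/56, b_3 = Δ_3 - h_3(2σ_3 + σ_4)/6 = -127/28.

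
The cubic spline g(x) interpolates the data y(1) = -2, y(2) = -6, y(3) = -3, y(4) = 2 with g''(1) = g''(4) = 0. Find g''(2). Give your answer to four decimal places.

10.4000

Write M_i for g''(x_i). With h_i = 1, 1, 1 and divided differences Δ_i = -4, 3, 5, the continuity of g' gives the tridiagonal system
  1·M_0 + 4·M_1 + 1·M_2 = 6(Δ_1 - Δ_0) = 42
  1·M_1 + 4·M_2 + 1·M_3 = 6(Δ_2 - Δ_1) = 12
Natural end conditions: M_0 = M_3 = 0.
Hence M_0 = 0, M_1 = 52/5, M_2 = 2/5, M_3 = 0.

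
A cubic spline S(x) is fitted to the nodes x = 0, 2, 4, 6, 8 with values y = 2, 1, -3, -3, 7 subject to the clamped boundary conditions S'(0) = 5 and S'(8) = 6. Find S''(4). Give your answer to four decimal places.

0.3125

Put M_i = S'' at the i-th knot. Here h = (2, 2, 2, 2) and Δ = (-1/2, -2, 0, 5), so the interior equations h_(i-1)·M_(i-1) + 2(h_(i-1)+h_i)·M_i + h_i·M_(i+1) = 6(Δ_i − Δ_(i-1)) read
  2·M_0 + 8·M_1 + 2·M_2 = 6(Δ_1 - Δ_0) = -9
  2·M_1 + 8·M_2 + 2·M_3 = 6(Δ_2 - Δ_1) = 12
  2·M_2 + 8·M_3 + 2·M_4 = 6(Δ_3 - Δ_2) = 30
Clamped end conditions give two more equations: 2h_0·M_0 + h_0·M_1 = 6(Δ_0 - S'(0)) = -33 and h_3·M_3 + 2h_3·M_4 = 6(S'(8) - Δ_3) = 6.
Hence M_0 = -979/112, M_1 = 55/56, M_2 = 5/16, M_3 = 211/56, M_4 = -43/112.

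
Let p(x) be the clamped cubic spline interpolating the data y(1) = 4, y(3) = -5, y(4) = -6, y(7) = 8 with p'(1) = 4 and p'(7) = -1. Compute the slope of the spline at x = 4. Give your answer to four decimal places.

2.5357

Write m_i for p''(x_i). With h_i = 2, 1, 3 and divided differences Δ_i = -9/2, -1, 14/3, the continuity of p' gives the tridiagonal system
  2·m_0 + 6·m_1 + 1·m_2 = 6(Δ_1 - Δ_0) = 21
  1·m_1 + 8·m_2 + 3·m_3 = 6(Δ_2 - Δ_1) = 34
Clamped end conditions give two more equations: 2h_0·m_0 + h_0·m_1 = 6(Δ_0 - p'(1)) = -51 and h_2·m_2 + 2h_2·m_3 = 6(p'(7) - Δ_2) = -34.
Forward elimination and back-substitution give m_0 = -703/42, m_1 = 335/42, m_2 = 139/21, m_3 = -377/42.
On [4, 7], p'(x) = b_2 + 2c_2·(x - 4) + 3d_2·(x - 4)² with b_2 = Δ_2 - h_2(2m_2 + m_3)/6 = 71/28, c_2 = m_2/2 = 139/42, d_2 = (m_3 - m_2)/(6h_2) = -655/756. So p'(4) = 71/28.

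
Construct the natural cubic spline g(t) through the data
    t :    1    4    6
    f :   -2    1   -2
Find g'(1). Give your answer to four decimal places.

Let M_i = g''(x_i). Step sizes h_i = 3, 2; slopes of the chords Δ_i = (y_(i+1) - y_i)/h_i = 1, -3/2.
  3·M_0 + 10·M_1 + 2·M_2 = 6(Δ_1 - Δ_0) = -15
Natural end conditions: M_0 = M_2 = 0.
Hence M_0 = 0, M_1 = -3/2, M_2 = 0.
On [1, 4], g'(t) = b_0 + 2c_0·(t - 1) + 3d_0·(t - 1)² with b_0 = Δ_0 - h_0(2M_0 + M_1)/6 = 7/4, c_0 = M_0/2 = 0, d_0 = (M_1 - M_0)/(6h_0) = -1/12. So g'(1) = 7/4.

1.7500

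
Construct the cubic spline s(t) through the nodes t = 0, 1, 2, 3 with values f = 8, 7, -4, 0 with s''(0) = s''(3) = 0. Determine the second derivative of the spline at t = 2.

With σ_i denoting the second derivative at x_i, h_i = 1, 1, 1, and Δ_i = (y_(i+1) − y_i)/h_i = -1, -11, 4:
  1·σ_0 + 4·σ_1 + 1·σ_2 = 6(Δ_1 - Δ_0) = -60
  1·σ_1 + 4·σ_2 + 1·σ_3 = 6(Δ_2 - Δ_1) = 90
Natural end conditions: σ_0 = σ_3 = 0.
Hence σ_0 = 0, σ_1 = -22, σ_2 = 28, σ_3 = 0.

28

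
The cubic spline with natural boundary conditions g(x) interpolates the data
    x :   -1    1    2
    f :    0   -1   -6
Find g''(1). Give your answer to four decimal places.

-4.5000

Write m_i for g''(x_i). With h_i = 2, 1 and divided differences Δ_i = -1/2, -5, the continuity of g' gives the tridiagonal system
  2·m_0 + 6·m_1 + 1·m_2 = 6(Δ_1 - Δ_0) = -27
Natural end conditions: m_0 = m_2 = 0.
Hence m_0 = 0, m_1 = -9/2, m_2 = 0.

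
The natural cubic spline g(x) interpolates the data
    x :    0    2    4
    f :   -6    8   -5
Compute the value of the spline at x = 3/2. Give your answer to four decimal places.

6.7148

With M_i denoting the second derivative at x_i, h_i = 2, 2, and Δ_i = (y_(i+1) − y_i)/h_i = 7, -13/2:
  2·M_0 + 8·M_1 + 2·M_2 = 6(Δ_1 - Δ_0) = -81
Natural end conditions: M_0 = M_2 = 0.
Forward elimination and back-substitution give M_0 = 0, M_1 = -81/8, M_2 = 0.
On [0, 2], g(x) = -6 + 83/8·x + 0·x² - 27/32·x³.
With x = 3/2: g(3/2) = 1719/256.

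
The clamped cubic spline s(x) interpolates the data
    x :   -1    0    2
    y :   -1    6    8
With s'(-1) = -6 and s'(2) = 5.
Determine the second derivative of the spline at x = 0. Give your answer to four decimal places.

-19.3333

Let m_i = s''(x_i). Step sizes h_i = 1, 2; slopes of the chords Δ_i = (y_(i+1) - y_i)/h_i = 7, 1.
  1·m_0 + 6·m_1 + 2·m_2 = 6(Δ_1 - Δ_0) = -36
Clamped end conditions give two more equations: 2h_0·m_0 + h_0·m_1 = 6(Δ_0 - s'(-1)) = 78 and h_1·m_1 + 2h_1·m_2 = 6(s'(2) - Δ_1) = 24.
Solving: m_0 = 146/3, m_1 = -58/3, m_2 = 47/3.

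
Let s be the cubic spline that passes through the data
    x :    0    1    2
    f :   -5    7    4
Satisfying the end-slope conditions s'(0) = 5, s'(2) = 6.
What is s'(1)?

4

Put M_i = s'' at the i-th knot. Here h = (1, 1) and Δ = (12, -3), so the interior equations h_(i-1)·M_(i-1) + 2(h_(i-1)+h_i)·M_i + h_i·M_(i+1) = 6(Δ_i − Δ_(i-1)) read
  1·M_0 + 4·M_1 + 1·M_2 = 6(Δ_1 - Δ_0) = -90
Clamped end conditions give two more equations: 2h_0·M_0 + h_0·M_1 = 6(Δ_0 - s'(0)) = 42 and h_1·M_1 + 2h_1·M_2 = 6(s'(2) - Δ_1) = 54.
Hence M_0 = 44, M_1 = -46, M_2 = 50.
On [1, 2], s'(x) = b_1 + 2c_1·(x - 1) + 3d_1·(x - 1)² with b_1 = Δ_1 - h_1(2M_1 + M_2)/6 = 4, c_1 = M_1/2 = -23, d_1 = (M_2 - M_1)/(6h_1) = 16. So s'(1) = 4.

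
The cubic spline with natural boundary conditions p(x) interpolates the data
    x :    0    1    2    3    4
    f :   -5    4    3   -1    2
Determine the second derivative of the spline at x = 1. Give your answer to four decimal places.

With m_i denoting the second derivative at x_i, h_i = 1, 1, 1, 1, and Δ_i = (y_(i+1) − y_i)/h_i = 9, -1, -4, 3:
  1·m_0 + 4·m_1 + 1·m_2 = 6(Δ_1 - Δ_0) = -60
  1·m_1 + 4·m_2 + 1·m_3 = 6(Δ_2 - Δ_1) = -18
  1·m_2 + 4·m_3 + 1·m_4 = 6(Δ_3 - Δ_2) = 42
Natural end conditions: m_0 = m_4 = 0.
Hence m_0 = 0, m_1 = -393/28, m_2 = -27/7, m_3 = 321/28, m_4 = 0.

-14.0357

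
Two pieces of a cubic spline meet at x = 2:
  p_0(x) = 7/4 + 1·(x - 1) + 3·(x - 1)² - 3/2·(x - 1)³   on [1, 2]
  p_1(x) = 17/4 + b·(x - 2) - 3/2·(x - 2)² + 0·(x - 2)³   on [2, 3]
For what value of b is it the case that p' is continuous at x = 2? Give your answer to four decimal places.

p_0'(x) = 1 + 6·(x - 1) - 9/2·(x - 1)², so p_0'(2) = 5/2. On the right, p_1'(2) = b, so b = 5/2.

2.5000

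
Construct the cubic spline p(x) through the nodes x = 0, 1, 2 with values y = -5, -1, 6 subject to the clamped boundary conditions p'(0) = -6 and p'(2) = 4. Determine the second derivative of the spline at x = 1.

Write m_i for p''(x_i). With h_i = 1, 1 and divided differences Δ_i = 4, 7, the continuity of p' gives the tridiagonal system
  1·m_0 + 4·m_1 + 1·m_2 = 6(Δ_1 - Δ_0) = 18
Clamped end conditions give two more equations: 2h_0·m_0 + h_0·m_1 = 6(Δ_0 - p'(0)) = 60 and h_1·m_1 + 2h_1·m_2 = 6(p'(2) - Δ_1) = -18.
Solving the tridiagonal system: m_0 = 61/2, m_1 = -1, m_2 = -17/2.

-1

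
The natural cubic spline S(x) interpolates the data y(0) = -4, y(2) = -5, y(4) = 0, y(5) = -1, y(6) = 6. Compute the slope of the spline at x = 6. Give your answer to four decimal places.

Put σ_i = S'' at the i-th knot. Here h = (2, 2, 1, 1) and Δ = (-1/2, 5/2, -1, 7), so the interior equations h_(i-1)·σ_(i-1) + 2(h_(i-1)+h_i)·σ_i + h_i·σ_(i+1) = 6(Δ_i − Δ_(i-1)) read
  2·σ_0 + 8·σ_1 + 2·σ_2 = 6(Δ_1 - Δ_0) = 18
  2·σ_1 + 6·σ_2 + 1·σ_3 = 6(Δ_2 - Δ_1) = -21
  1·σ_2 + 4·σ_3 + 1·σ_4 = 6(Δ_3 - Δ_2) = 48
Natural end conditions: σ_0 = σ_4 = 0.
Forward elimination and back-substitution give σ_0 = 0, σ_1 = 113/28, σ_2 = -50/7, σ_3 = 193/14, σ_4 = 0.
On [5, 6], S'(x) = b_3 + 2c_3·(x - 5) + 3d_3·(x - 5)² with b_3 = Δ_3 - h_3(2σ_3 + σ_4)/6 = 101/42, c_3 = σ_3/2 = 193/28, d_3 = (σ_4 - σ_3)/(6h_3) = -193/84. So S'(6) = 781/84.

9.2976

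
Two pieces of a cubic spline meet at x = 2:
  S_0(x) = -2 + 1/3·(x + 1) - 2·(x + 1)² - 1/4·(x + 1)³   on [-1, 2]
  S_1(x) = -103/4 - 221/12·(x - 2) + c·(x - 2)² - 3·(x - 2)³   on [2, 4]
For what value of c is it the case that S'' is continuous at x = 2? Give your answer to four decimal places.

-4.2500

S_0''(x) = -4 - 3/2·(x + 1), so S_0''(2) = -17/2. On the right, S_1''(2) = 2c, so c = -17/4.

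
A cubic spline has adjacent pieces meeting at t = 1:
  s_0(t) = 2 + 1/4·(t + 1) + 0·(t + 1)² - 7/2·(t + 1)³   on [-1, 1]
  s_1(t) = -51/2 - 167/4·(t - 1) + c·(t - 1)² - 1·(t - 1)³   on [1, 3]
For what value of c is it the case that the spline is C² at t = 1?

-21

s_0''(t) = 0 - 21·(t + 1), so s_0''(1) = -42. On the right, s_1''(1) = 2c, so c = -21.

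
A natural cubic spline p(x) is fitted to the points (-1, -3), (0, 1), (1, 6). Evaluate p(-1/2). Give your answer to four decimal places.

-1.0938

With M_i denoting the second derivative at x_i, h_i = 1, 1, and Δ_i = (y_(i+1) − y_i)/h_i = 4, 5:
  1·M_0 + 4·M_1 + 1·M_2 = 6(Δ_1 - Δ_0) = 6
Natural end conditions: M_0 = M_2 = 0.
Hence M_0 = 0, M_1 = 3/2, M_2 = 0.
On [-1, 0], p(x) = -3 + 15/4·(x + 1) + 0·(x + 1)² + 1/4·(x + 1)³.
With (x + 1) = 1/2: p(-1/2) = -35/32.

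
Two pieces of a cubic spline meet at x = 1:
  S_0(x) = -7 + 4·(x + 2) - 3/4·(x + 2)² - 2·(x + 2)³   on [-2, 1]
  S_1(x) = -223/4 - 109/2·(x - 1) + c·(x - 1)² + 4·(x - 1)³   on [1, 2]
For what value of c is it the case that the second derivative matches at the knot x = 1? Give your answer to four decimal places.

S_0''(x) = -3/2 - 12·(x + 2), so S_0''(1) = -75/2. On the right, S_1''(1) = 2c, so c = -75/4.

-18.7500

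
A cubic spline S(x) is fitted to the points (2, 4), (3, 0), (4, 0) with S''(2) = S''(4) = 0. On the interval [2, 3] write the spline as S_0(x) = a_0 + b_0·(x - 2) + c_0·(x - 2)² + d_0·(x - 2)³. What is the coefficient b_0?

Write M_i for S''(x_i). With h_i = 1, 1 and divided differences Δ_i = -4, 0, the continuity of S' gives the tridiagonal system
  1·M_0 + 4·M_1 + 1·M_2 = 6(Δ_1 - Δ_0) = 24
Natural end conditions: M_0 = M_2 = 0.
Forward elimination and back-substitution give M_0 = 0, M_1 = 6, M_2 = 0.
On [2, 3], with S_0(x) = a_0 + b_0·(x - 2) + c_0·(x - 2)² + d_0·(x - 2)³: c_0 = M_0/2 = 0, d_0 = (M_1 - M_0)/(6h_0) = 1, b_0 = Δ_0 - h_0(2M_0 + M_1)/6 = -5.

-5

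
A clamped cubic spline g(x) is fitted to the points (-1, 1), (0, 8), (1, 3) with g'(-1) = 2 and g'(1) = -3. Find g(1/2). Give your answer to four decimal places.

Write M_i for g''(x_i). With h_i = 1, 1 and divided differences Δ_i = 7, -5, the continuity of g' gives the tridiagonal system
  1·M_0 + 4·M_1 + 1·M_2 = 6(Δ_1 - Δ_0) = -72
Clamped end conditions give two more equations: 2h_0·M_0 + h_0·M_1 = 6(Δ_0 - g'(-1)) = 30 and h_1·M_1 + 2h_1·M_2 = 6(g'(1) - Δ_1) = 12.
Solving the tridiagonal system: M_0 = 61/2, M_1 = -31, M_2 = 43/2.
On [0, 1], g(x) = 8 + 7/4·x - 31/2·x² + 35/4·x³.
With x = 1/2: g(1/2) = 195/32.

6.0938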